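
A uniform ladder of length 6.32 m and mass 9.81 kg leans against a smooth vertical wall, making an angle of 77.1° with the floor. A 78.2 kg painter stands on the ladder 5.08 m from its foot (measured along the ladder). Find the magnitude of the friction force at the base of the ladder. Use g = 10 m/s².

Sum moments about the foot of the ladder (the floor normal and friction both act there and drop out).
Ladder weight 9.81×10 = 98.1 N acts at 3.16 m along the ladder; its horizontal arm is 3.16·cos77.1° = 0.7055 m → τ = 69.21 N·m clockwise.
Painter: 78.2×10 = 782 N at 5.08 m → arm 1.134 m → τ = 886.8 N·m clockwise.
Wall normal N acts horizontally at the top; its moment arm is the height L sinθ = 6.32·sin77.1° = 6.16 m, counterclockwise.
Setting net torque to zero: N × 6.16 = 956 → N = 155 N.
ΣFx = 0: friction at the foot balances the wall's push, so f = N_wall = 155 N.

f ≈ 155 N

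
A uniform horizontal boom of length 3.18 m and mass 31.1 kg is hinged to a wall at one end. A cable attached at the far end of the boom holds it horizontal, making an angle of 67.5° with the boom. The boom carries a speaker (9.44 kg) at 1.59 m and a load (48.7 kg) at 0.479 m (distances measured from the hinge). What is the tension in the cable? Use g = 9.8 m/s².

T ≈ 293 N

Take moments about the hinge.
Beam weight: 31.1 × 9.8 = 304.8 N down at 1.59 m → arm 1.59 m, τ = 304.8 × 1.59 = 484.6 N·m clockwise.
Speaker: 9.44 × 9.8 = 92.51 N down at 1.59 m → arm 1.59 m, τ = 92.51 × 1.59 = 147.1 N·m clockwise.
Load: 48.7 × 9.8 = 477.3 N down at 0.479 m → arm 0.479 m, τ = 477.3 × 0.479 = 228.6 N·m clockwise.
Total clockwise load moment = 860.3 N·m.
The cable tension T acts at 3.18 m; only its component perpendicular to the boom, T sinθ, produces torque. sin 67.5° = 0.9239.
Στ = 0 ⇒ T × 3.18 × 0.9239 = 860.3 ⇒ T = 860.3 / 2.938 = 293 N.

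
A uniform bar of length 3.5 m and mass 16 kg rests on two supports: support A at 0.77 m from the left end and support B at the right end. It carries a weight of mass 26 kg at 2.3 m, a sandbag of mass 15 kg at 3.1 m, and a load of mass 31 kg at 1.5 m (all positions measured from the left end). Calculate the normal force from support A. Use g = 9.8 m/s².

About support B:
Beam weight: 16 × 9.8 = 156.8 N down at 1.75 m → arm 1.75 m, τ = 156.8 × 1.75 = 274.4 N·m counterclockwise.
Weight: 26 × 9.8 = 254.8 N down at 2.3 m → arm 1.2 m, τ = 254.8 × 1.2 = 305.8 N·m counterclockwise.
Sandbag: 15 × 9.8 = 147 N down at 3.1 m → arm 0.4 m, τ = 147 × 0.4 = 58.8 N·m counterclockwise.
Load: 31 × 9.8 = 303.8 N down at 1.5 m → arm 2 m, τ = 303.8 × 2 = 607.6 N·m counterclockwise.
Net load moment about support B = 1247 N·m counterclockwise.
Reaction R at support A is upward at 0.77 m, arm 2.73 m → moment R × 2.73 clockwise.
Setting net torque to zero: R × 2.73 = 1247 → R = 457 N.

R_A ≈ 457 N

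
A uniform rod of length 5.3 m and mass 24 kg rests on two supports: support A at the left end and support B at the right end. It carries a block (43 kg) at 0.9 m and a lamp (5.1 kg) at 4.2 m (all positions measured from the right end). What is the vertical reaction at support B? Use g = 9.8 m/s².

About support A:
Beam weight: 24 × 9.8 = 235.2 N down at 2.65 m → arm 2.65 m, τ = 235.2 × 2.65 = 623.3 N·m clockwise.
Block: 43 × 9.8 = 421.4 N down at 0.9 m → arm 4.4 m, τ = 421.4 × 4.4 = 1854 N·m clockwise.
Lamp: 5.1 × 9.8 = 49.98 N down at 4.2 m → arm 1.1 m, τ = 49.98 × 1.1 = 54.98 N·m clockwise.
Net load moment about support A = 2532 N·m clockwise.
Reaction R at support B is upward at 0 m, arm 5.3 m → moment R × 5.3 counterclockwise.
Setting net torque to zero: R × 5.3 = 2532 → R = 478 N.

R_B ≈ 478 N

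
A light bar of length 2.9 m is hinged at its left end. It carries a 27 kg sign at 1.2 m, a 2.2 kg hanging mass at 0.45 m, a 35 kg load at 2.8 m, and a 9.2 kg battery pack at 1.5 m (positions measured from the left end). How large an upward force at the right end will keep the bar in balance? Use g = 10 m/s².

Taking torques about the left end:
Sign: 27 × 10 = 270 N down at 1.2 m → arm 1.2 m, τ = 270 × 1.2 = 324 N·m clockwise.
Hanging mass: 2.2 × 10 = 22 N down at 0.45 m → arm 0.45 m, τ = 22 × 0.45 = 9.9 N·m clockwise.
Load: 35 × 10 = 350 N down at 2.8 m → arm 2.8 m, τ = 350 × 2.8 = 980 N·m clockwise.
Battery pack: 9.2 × 10 = 92 N down at 1.5 m → arm 1.5 m, τ = 92 × 1.5 = 138 N·m clockwise.
Net moment of the loads = 1452 N·m clockwise.
The upward force F acts at the right end, arm 2.9 m, giving F × 2.9 counterclockwise.
Στ = 0 ⇒ F × 2.9 = 1452 ⇒ F = 1452 / 2.9 = 501 N.

F ≈ 501 N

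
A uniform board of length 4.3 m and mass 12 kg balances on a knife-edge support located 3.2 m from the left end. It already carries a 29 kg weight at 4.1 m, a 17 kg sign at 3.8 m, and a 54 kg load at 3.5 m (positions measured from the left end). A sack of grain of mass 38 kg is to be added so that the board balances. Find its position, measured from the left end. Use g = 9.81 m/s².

Take moments about the knife-edge support (at 3.2 m from the left end).
Beam weight: 12 × 9.81 = 117.7 N down at 2.15 m → arm 1.05 m, τ = 117.7 × 1.05 = 123.6 N·m counterclockwise.
Weight: 29 × 9.81 = 284.5 N down at 4.1 m → arm 0.9 m, τ = 284.5 × 0.9 = 256.1 N·m clockwise.
Sign: 17 × 9.81 = 166.8 N down at 3.8 m → arm 0.6 m, τ = 166.8 × 0.6 = 100.1 N·m clockwise.
Load: 54 × 9.81 = 529.7 N down at 3.5 m → arm 0.3 m, τ = 529.7 × 0.3 = 158.9 N·m clockwise.
Net moment of existing loads = 391.5 N·m clockwise.
The sack of grain weighs 38 × 9.81 = 372.8 N and must supply an equal counterclockwise moment, so its lever arm about the knife-edge support is 391.5 / 372.8 = 1.05 m.
That puts it at 3.2 − 1.05 = 2.15 m from the left end.

x ≈ 2.15 m from the left end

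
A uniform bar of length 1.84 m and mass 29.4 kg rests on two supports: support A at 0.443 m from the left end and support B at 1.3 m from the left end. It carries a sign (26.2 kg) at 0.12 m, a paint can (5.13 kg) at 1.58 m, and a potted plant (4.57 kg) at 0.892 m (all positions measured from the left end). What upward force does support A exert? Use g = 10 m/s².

Taking torques about support B:
Beam weight: 29.4 × 10 = 294 N down at 0.92 m → arm 0.38 m, τ = 294 × 0.38 = 111.7 N·m counterclockwise.
Sign: 26.2 × 10 = 262 N down at 0.12 m → arm 1.18 m, τ = 262 × 1.18 = 309.2 N·m counterclockwise.
Paint can: 5.13 × 10 = 51.3 N down at 1.58 m → arm 0.28 m, τ = 51.3 × 0.28 = 14.36 N·m clockwise.
Potted plant: 4.57 × 10 = 45.7 N down at 0.892 m → arm 0.408 m, τ = 45.7 × 0.408 = 18.65 N·m counterclockwise.
Net load moment about support B = 425.2 N·m counterclockwise.
Reaction R at support A is upward at 0.443 m, arm 0.857 m → moment R × 0.857 clockwise.
For rotational equilibrium, R × 0.857 = 425.2, so R = 496 N.

R_A ≈ 496 N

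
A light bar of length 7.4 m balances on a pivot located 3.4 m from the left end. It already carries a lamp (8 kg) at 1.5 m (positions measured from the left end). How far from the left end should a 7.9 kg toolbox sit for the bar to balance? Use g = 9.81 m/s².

About the pivot (at 3.4 m from the left end):
Lamp: 8 × 9.81 = 78.48 N down at 1.5 m → arm 1.9 m, τ = 78.48 × 1.9 = 149.1 N·m counterclockwise.
Net moment of existing loads = 149.1 N·m counterclockwise.
The toolbox weighs 7.9 × 9.81 = 77.5 N and must supply an equal clockwise moment, so its lever arm about the pivot is 149.1 / 77.5 = 1.92 m.
That puts it at 3.4 + 1.92 = 5.32 m from the left end.

x ≈ 5.32 m from the left end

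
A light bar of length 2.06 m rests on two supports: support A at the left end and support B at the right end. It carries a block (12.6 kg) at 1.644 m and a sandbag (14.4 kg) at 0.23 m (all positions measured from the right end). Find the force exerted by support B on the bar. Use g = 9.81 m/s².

Sum moments about support A (its reaction then has zero moment arm).
Block: 12.6 × 9.81 = 123.6 N down at 1.644 m → arm 0.416 m, τ = 123.6 × 0.416 = 51.42 N·m clockwise.
Sandbag: 14.4 × 9.81 = 141.3 N down at 0.23 m → arm 1.83 m, τ = 141.3 × 1.83 = 258.6 N·m clockwise.
Net load moment about support A = 310 N·m clockwise.
Reaction R at support B is upward at 0 m, arm 2.06 m → moment R × 2.06 counterclockwise.
Στ = 0 ⇒ R × 2.06 = 310 ⇒ R = 150 N.

R_B ≈ 150 N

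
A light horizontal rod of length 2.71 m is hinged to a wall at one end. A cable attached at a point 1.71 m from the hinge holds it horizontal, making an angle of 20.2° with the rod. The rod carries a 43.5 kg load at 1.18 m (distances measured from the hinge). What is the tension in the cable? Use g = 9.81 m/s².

T ≈ 853 N

Take moments about the hinge.
Load: 43.5 × 9.81 = 426.7 N down at 1.18 m → arm 1.18 m, τ = 426.7 × 1.18 = 503.5 N·m clockwise.
Total clockwise load moment = 503.5 N·m.
The cable tension T acts at 1.71 m; only its component perpendicular to the rod, T sinθ, produces torque. sin 20.2° = 0.3453.
Στ = 0 ⇒ T × 1.71 × 0.3453 = 503.5 ⇒ T = 503.5 / 0.5905 = 853 N.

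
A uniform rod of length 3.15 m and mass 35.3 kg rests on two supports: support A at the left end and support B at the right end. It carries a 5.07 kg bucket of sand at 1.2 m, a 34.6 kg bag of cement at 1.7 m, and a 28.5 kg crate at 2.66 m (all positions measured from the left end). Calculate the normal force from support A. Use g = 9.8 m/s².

Take moments about support B.
Beam weight: 35.3 × 9.8 = 345.9 N down at 1.575 m → arm 1.575 m, τ = 345.9 × 1.575 = 544.8 N·m counterclockwise.
Bucket of sand: 5.07 × 9.8 = 49.69 N down at 1.2 m → arm 1.95 m, τ = 49.69 × 1.95 = 96.9 N·m counterclockwise.
Bag of cement: 34.6 × 9.8 = 339.1 N down at 1.7 m → arm 1.45 m, τ = 339.1 × 1.45 = 491.7 N·m counterclockwise.
Crate: 28.5 × 9.8 = 279.3 N down at 2.66 m → arm 0.49 m, τ = 279.3 × 0.49 = 136.9 N·m counterclockwise.
Net load moment about support B = 1270 N·m counterclockwise.
Reaction R at support A is upward at 0 m, arm 3.15 m → moment R × 3.15 clockwise.
Balancing moments: R × 3.15 = 1270, giving R = 403 N.

R_A ≈ 403 N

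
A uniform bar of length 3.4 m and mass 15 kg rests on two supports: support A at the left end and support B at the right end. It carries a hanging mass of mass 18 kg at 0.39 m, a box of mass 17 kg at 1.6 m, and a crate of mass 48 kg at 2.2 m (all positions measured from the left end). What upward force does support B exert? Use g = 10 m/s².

R_B ≈ 486 N

Choose support A as the axis so its reaction then has zero moment arm.
Beam weight: 15 × 10 = 150 N down at 1.7 m → arm 1.7 m, τ = 150 × 1.7 = 255 N·m clockwise.
Hanging mass: 18 × 10 = 180 N down at 0.39 m → arm 0.39 m, τ = 180 × 0.39 = 70.2 N·m clockwise.
Box: 17 × 10 = 170 N down at 1.6 m → arm 1.6 m, τ = 170 × 1.6 = 272 N·m clockwise.
Crate: 48 × 10 = 480 N down at 2.2 m → arm 2.2 m, τ = 480 × 2.2 = 1056 N·m clockwise.
Net load moment about support A = 1653 N·m clockwise.
Reaction R at support B is upward at 3.4 m, arm 3.4 m → moment R × 3.4 counterclockwise.
Setting net torque to zero: R × 3.4 = 1653 → R = 486 N.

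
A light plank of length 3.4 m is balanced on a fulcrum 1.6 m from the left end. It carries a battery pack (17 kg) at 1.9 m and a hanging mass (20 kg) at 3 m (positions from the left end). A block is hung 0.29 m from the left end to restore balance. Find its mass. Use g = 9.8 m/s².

Taking torques about the fulcrum (at 1.6 m from the left end):
Battery pack: 17 × 9.8 = 166.6 N down at 1.9 m → arm 0.3 m, τ = 166.6 × 0.3 = 49.98 N·m clockwise.
Hanging mass: 20 × 9.8 = 196 N down at 3 m → arm 1.4 m, τ = 196 × 1.4 = 274.4 N·m clockwise.
Net moment of known loads = 324.4 N·m clockwise.
An unknown mass m at 0.29 m has arm 1.31 m; its moment is m·g·1.31 counterclockwise.
For rotational equilibrium, m × 9.8 × 1.31 = 324.4, so m = 324.4 / (9.8 × 1.31) = 25.3 kg.

m ≈ 25.3 kg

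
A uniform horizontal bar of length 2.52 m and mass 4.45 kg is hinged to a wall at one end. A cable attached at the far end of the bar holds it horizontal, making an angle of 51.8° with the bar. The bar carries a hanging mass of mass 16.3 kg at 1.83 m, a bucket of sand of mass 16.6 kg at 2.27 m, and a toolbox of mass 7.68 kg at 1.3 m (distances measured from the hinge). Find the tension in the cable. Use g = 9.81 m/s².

Taking torques about the hinge:
Beam weight: 4.45 × 9.81 = 43.65 N down at 1.26 m → arm 1.26 m, τ = 43.65 × 1.26 = 55 N·m clockwise.
Hanging mass: 16.3 × 9.81 = 159.9 N down at 1.83 m → arm 1.83 m, τ = 159.9 × 1.83 = 292.6 N·m clockwise.
Bucket of sand: 16.6 × 9.81 = 162.8 N down at 2.27 m → arm 2.27 m, τ = 162.8 × 2.27 = 369.6 N·m clockwise.
Toolbox: 7.68 × 9.81 = 75.34 N down at 1.3 m → arm 1.3 m, τ = 75.34 × 1.3 = 97.94 N·m clockwise.
Total clockwise load moment = 815.1 N·m.
The cable tension T acts at 2.52 m; only its component perpendicular to the bar, T sinθ, produces torque. sin 51.8° = 0.7859.
Setting net torque to zero: T × 2.52 × 0.7859 = 815.1 → T = 815.1 / 1.98 = 412 N.

T ≈ 412 N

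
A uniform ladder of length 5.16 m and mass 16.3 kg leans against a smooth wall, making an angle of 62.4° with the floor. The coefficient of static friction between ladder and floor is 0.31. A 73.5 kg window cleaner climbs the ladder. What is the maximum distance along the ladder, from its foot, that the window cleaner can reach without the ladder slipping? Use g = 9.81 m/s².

Sum moments about the foot of the ladder (the floor normal and friction both act there and drop out).
Ladder weight 16.3×9.81 = 159.9 N acts at 2.58 m along the ladder; its horizontal arm is 2.58·cos62.4° = 1.195 m → τ = 191.1 N·m clockwise.
Window cleaner weight 73.5×9.81 = 721 N at distance d → arm d·cos62.4° → τ = 721·d·0.4633 clockwise.
Wall normal N at the top has arm L sinθ = 4.573 m counterclockwise, so Στ = 0 gives N·4.573 = 191.1 + 334·d.
ΣFy = 0 ⇒ N_floor = 880.9 N, so the maximum friction is μ_s·N_floor = 0.31×880.9 = 273.1 N. ΣFx = 0 ⇒ N_wall = f, so at the slipping point N = 273.1 N.
Substituting: 273.1×4.573 = 191.1 + 334·d ⇒ d = (1249 − 191.1) / 334 = 3.17 m.

d ≈ 3.17 m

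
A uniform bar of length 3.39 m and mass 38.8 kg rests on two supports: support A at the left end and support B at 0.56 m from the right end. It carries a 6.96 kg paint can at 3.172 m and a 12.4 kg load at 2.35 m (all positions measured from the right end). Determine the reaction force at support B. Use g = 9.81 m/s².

Taking torques about support A:
Beam weight: 38.8 × 9.81 = 380.6 N down at 1.695 m → arm 1.695 m, τ = 380.6 × 1.695 = 645.1 N·m clockwise.
Paint can: 6.96 × 9.81 = 68.28 N down at 3.172 m → arm 0.218 m, τ = 68.28 × 0.218 = 14.89 N·m clockwise.
Load: 12.4 × 9.81 = 121.6 N down at 2.35 m → arm 1.04 m, τ = 121.6 × 1.04 = 126.5 N·m clockwise.
Net load moment about support A = 786.5 N·m clockwise.
Reaction R at support B is upward at 0.56 m, arm 2.83 m → moment R × 2.83 counterclockwise.
Balancing moments: R × 2.83 = 786.5, giving R = 278 N.

R_B ≈ 278 N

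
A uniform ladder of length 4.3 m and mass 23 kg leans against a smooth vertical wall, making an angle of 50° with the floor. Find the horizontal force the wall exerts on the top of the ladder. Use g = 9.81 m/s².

N_wall ≈ 94.7 N

About the foot of the ladder:
Ladder weight 23×9.81 = 225.6 N acts at 2.15 m along the ladder; its horizontal arm is 2.15·cos50° = 1.382 m → τ = 311.8 N·m clockwise.
Wall normal N acts horizontally at the top; its moment arm is the height L sinθ = 4.3·sin50° = 3.294 m, counterclockwise.
Setting net torque to zero: N × 3.294 = 311.8 → N = 94.7 N.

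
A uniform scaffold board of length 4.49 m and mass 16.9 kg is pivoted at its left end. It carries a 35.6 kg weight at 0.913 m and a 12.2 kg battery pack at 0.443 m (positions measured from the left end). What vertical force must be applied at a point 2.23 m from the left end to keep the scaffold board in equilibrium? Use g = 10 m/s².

F ≈ 340 N

Choose the left end as the axis so the unknown pivot reaction has zero arm there.
Beam weight: 16.9 × 10 = 169 N down at 2.245 m → arm 2.245 m, τ = 169 × 2.245 = 379.4 N·m clockwise.
Weight: 35.6 × 10 = 356 N down at 0.913 m → arm 0.913 m, τ = 356 × 0.913 = 325 N·m clockwise.
Battery pack: 12.2 × 10 = 122 N down at 0.443 m → arm 0.443 m, τ = 122 × 0.443 = 54.05 N·m clockwise.
Net moment of the loads = 758.4 N·m clockwise.
The upward force F acts at a point 2.23 m from the left end, arm 2.23 m, giving F × 2.23 counterclockwise.
For rotational equilibrium, F × 2.23 = 758.4, so F = 758.4 / 2.23 = 340 N.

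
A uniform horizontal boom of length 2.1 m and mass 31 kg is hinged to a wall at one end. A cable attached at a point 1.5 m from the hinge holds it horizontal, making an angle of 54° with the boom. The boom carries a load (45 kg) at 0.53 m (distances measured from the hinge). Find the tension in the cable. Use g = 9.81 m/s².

Take moments about the hinge.
Beam weight: 31 × 9.81 = 304.1 N down at 1.05 m → arm 1.05 m, τ = 304.1 × 1.05 = 319.3 N·m clockwise.
Load: 45 × 9.81 = 441.5 N down at 0.53 m → arm 0.53 m, τ = 441.5 × 0.53 = 234 N·m clockwise.
Total clockwise load moment = 553.3 N·m.
The cable tension T acts at 1.5 m; only its component perpendicular to the boom, T sinθ, produces torque. sin 54° = 0.809.
Balancing moments: T × 1.5 × 0.809 = 553.3, giving T = 553.3 / 1.214 = 456 N.

T ≈ 456 N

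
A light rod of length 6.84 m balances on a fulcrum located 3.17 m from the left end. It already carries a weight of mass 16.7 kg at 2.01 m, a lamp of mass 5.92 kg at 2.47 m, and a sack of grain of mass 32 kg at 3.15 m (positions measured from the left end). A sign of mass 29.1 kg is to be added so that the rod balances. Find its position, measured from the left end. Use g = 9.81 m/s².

Take moments about the fulcrum (at 3.17 m from the left end).
Weight: 16.7 × 9.81 = 163.8 N down at 2.01 m → arm 1.16 m, τ = 163.8 × 1.16 = 190 N·m counterclockwise.
Lamp: 5.92 × 9.81 = 58.08 N down at 2.47 m → arm 0.7 m, τ = 58.08 × 0.7 = 40.66 N·m counterclockwise.
Sack of grain: 32 × 9.81 = 313.9 N down at 3.15 m → arm 0.02 m, τ = 313.9 × 0.02 = 6.278 N·m counterclockwise.
Net moment of existing loads = 236.9 N·m counterclockwise.
The sign weighs 29.1 × 9.81 = 285.5 N and must supply an equal clockwise moment, so its lever arm about the fulcrum is 236.9 / 285.5 = 0.83 m.
That puts it at 3.17 + 0.83 = 4 m from the left end.

x ≈ 4 m from the left end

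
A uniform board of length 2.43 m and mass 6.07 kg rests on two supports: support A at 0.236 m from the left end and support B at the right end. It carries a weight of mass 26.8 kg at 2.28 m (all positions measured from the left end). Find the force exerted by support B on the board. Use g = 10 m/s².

R_B ≈ 277 N

Taking torques about support A:
Beam weight: 6.07 × 10 = 60.7 N down at 1.215 m → arm 0.979 m, τ = 60.7 × 0.979 = 59.43 N·m clockwise.
Weight: 26.8 × 10 = 268 N down at 2.28 m → arm 2.044 m, τ = 268 × 2.044 = 547.8 N·m clockwise.
Net load moment about support A = 607.2 N·m clockwise.
Reaction R at support B is upward at 2.43 m, arm 2.194 m → moment R × 2.194 counterclockwise.
Balancing moments: R × 2.194 = 607.2, giving R = 277 N.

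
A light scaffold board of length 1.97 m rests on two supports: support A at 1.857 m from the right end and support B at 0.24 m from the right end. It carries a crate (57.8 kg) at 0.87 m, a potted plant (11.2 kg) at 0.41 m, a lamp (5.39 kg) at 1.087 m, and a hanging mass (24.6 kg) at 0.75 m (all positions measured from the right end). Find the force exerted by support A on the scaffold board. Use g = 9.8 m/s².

Choose support B as the axis so its reaction then has zero moment arm.
Crate: 57.8 × 9.8 = 566.4 N down at 0.87 m → arm 0.63 m, τ = 566.4 × 0.63 = 356.8 N·m counterclockwise.
Potted plant: 11.2 × 9.8 = 109.8 N down at 0.41 m → arm 0.17 m, τ = 109.8 × 0.17 = 18.67 N·m counterclockwise.
Lamp: 5.39 × 9.8 = 52.82 N down at 1.087 m → arm 0.847 m, τ = 52.82 × 0.847 = 44.74 N·m counterclockwise.
Hanging mass: 24.6 × 9.8 = 241.1 N down at 0.75 m → arm 0.51 m, τ = 241.1 × 0.51 = 123 N·m counterclockwise.
Net load moment about support B = 543.2 N·m counterclockwise.
Reaction R at support A is upward at 1.857 m, arm 1.617 m → moment R × 1.617 clockwise.
Setting net torque to zero: R × 1.617 = 543.2 → R = 336 N.

R_A ≈ 336 N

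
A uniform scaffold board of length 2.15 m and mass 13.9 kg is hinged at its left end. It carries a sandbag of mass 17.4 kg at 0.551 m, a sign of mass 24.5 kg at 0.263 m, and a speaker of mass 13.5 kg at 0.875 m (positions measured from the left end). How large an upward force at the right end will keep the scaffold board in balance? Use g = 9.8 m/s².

F ≈ 195 N

Choose the left end as the axis so the unknown pivot reaction has zero arm there.
Beam weight: 13.9 × 9.8 = 136.2 N down at 1.075 m → arm 1.075 m, τ = 136.2 × 1.075 = 146.4 N·m clockwise.
Sandbag: 17.4 × 9.8 = 170.5 N down at 0.551 m → arm 0.551 m, τ = 170.5 × 0.551 = 93.95 N·m clockwise.
Sign: 24.5 × 9.8 = 240.1 N down at 0.263 m → arm 0.263 m, τ = 240.1 × 0.263 = 63.15 N·m clockwise.
Speaker: 13.5 × 9.8 = 132.3 N down at 0.875 m → arm 0.875 m, τ = 132.3 × 0.875 = 115.8 N·m clockwise.
Net moment of the loads = 419.3 N·m clockwise.
The upward force F acts at the right end, arm 2.15 m, giving F × 2.15 counterclockwise.
For rotational equilibrium, F × 2.15 = 419.3, so F = 419.3 / 2.15 = 195 N.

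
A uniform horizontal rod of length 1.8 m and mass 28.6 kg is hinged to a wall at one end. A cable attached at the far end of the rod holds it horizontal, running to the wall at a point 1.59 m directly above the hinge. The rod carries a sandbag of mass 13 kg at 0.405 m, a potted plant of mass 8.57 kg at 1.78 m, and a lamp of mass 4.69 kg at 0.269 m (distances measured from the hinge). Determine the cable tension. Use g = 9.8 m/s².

T ≈ 391 N

Choose the hinge as the axis so the unknown hinge reaction has zero arm there.
Beam weight: 28.6 × 9.8 = 280.3 N down at 0.9 m → arm 0.9 m, τ = 280.3 × 0.9 = 252.3 N·m clockwise.
Sandbag: 13 × 9.8 = 127.4 N down at 0.405 m → arm 0.405 m, τ = 127.4 × 0.405 = 51.6 N·m clockwise.
Potted plant: 8.57 × 9.8 = 83.99 N down at 1.78 m → arm 1.78 m, τ = 83.99 × 1.78 = 149.5 N·m clockwise.
Lamp: 4.69 × 9.8 = 45.96 N down at 0.269 m → arm 0.269 m, τ = 45.96 × 0.269 = 12.36 N·m clockwise.
Total clockwise load moment = 465.8 N·m.
The cable tension T acts at 1.8 m; only its component perpendicular to the rod, T sinθ, produces torque. sinθ = h/√(h²+d²) = 1.59/√(1.59²+1.8²) = 0.662.
Setting net torque to zero: T × 1.8 × 0.662 = 465.8 → T = 465.8 / 1.192 = 391 N.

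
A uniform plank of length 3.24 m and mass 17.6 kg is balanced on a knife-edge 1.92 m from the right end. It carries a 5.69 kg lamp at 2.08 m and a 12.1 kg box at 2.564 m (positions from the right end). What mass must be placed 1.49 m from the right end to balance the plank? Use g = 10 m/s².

Taking torques about the knife-edge (at 1.92 m from the right end):
Beam weight: 17.6 × 10 = 176 N down at 1.62 m → arm 0.3 m, τ = 176 × 0.3 = 52.8 N·m clockwise.
Lamp: 5.69 × 10 = 56.9 N down at 2.08 m → arm 0.16 m, τ = 56.9 × 0.16 = 9.104 N·m counterclockwise.
Box: 12.1 × 10 = 121 N down at 2.564 m → arm 0.644 m, τ = 121 × 0.644 = 77.92 N·m counterclockwise.
Net moment of known loads = 34.22 N·m counterclockwise.
An unknown mass m at 1.49 m has arm 0.43 m; its moment is m·g·0.43 clockwise.
Setting net torque to zero: m × 10 × 0.43 = 34.22 → m = 34.22 / (10 × 0.43) = 7.96 kg.

m ≈ 7.96 kg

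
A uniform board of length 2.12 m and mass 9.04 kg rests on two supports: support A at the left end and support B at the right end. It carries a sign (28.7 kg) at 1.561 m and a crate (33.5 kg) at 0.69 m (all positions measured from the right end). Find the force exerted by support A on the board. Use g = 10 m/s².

Sum moments about support B (its reaction then has zero moment arm).
Beam weight: 9.04 × 10 = 90.4 N down at 1.06 m → arm 1.06 m, τ = 90.4 × 1.06 = 95.82 N·m counterclockwise.
Sign: 28.7 × 10 = 287 N down at 1.561 m → arm 1.561 m, τ = 287 × 1.561 = 448 N·m counterclockwise.
Crate: 33.5 × 10 = 335 N down at 0.69 m → arm 0.69 m, τ = 335 × 0.69 = 231.1 N·m counterclockwise.
Net load moment about support B = 774.9 N·m counterclockwise.
Reaction R at support A is upward at 2.12 m, arm 2.12 m → moment R × 2.12 clockwise.
Balancing moments: R × 2.12 = 774.9, giving R = 366 N.

R_A ≈ 366 N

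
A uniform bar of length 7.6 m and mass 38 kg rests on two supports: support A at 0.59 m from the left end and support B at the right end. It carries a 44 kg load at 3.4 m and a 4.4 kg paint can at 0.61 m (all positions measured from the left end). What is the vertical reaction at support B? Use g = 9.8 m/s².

R_B ≈ 344 N

Choose support A as the axis so its reaction then has zero moment arm.
Beam weight: 38 × 9.8 = 372.4 N down at 3.8 m → arm 3.21 m, τ = 372.4 × 3.21 = 1195 N·m clockwise.
Load: 44 × 9.8 = 431.2 N down at 3.4 m → arm 2.81 m, τ = 431.2 × 2.81 = 1212 N·m clockwise.
Paint can: 4.4 × 9.8 = 43.12 N down at 0.61 m → arm 0.02 m, τ = 43.12 × 0.02 = 0.8624 N·m clockwise.
Net load moment about support A = 2408 N·m clockwise.
Reaction R at support B is upward at 7.6 m, arm 7.01 m → moment R × 7.01 counterclockwise.
For rotational equilibrium, R × 7.01 = 2408, so R = 344 N.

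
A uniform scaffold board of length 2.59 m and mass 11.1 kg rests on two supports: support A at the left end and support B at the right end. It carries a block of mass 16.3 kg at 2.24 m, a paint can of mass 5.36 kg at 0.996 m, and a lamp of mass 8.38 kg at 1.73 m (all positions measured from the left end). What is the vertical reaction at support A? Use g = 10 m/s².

R_A ≈ 138 N

Sum moments about support B (its reaction then has zero moment arm).
Beam weight: 11.1 × 10 = 111 N down at 1.295 m → arm 1.295 m, τ = 111 × 1.295 = 143.7 N·m counterclockwise.
Block: 16.3 × 10 = 163 N down at 2.24 m → arm 0.35 m, τ = 163 × 0.35 = 57.05 N·m counterclockwise.
Paint can: 5.36 × 10 = 53.6 N down at 0.996 m → arm 1.594 m, τ = 53.6 × 1.594 = 85.44 N·m counterclockwise.
Lamp: 8.38 × 10 = 83.8 N down at 1.73 m → arm 0.86 m, τ = 83.8 × 0.86 = 72.07 N·m counterclockwise.
Net load moment about support B = 358.3 N·m counterclockwise.
Reaction R at support A is upward at 0 m, arm 2.59 m → moment R × 2.59 clockwise.
Στ = 0 ⇒ R × 2.59 = 358.3 ⇒ R = 138 N.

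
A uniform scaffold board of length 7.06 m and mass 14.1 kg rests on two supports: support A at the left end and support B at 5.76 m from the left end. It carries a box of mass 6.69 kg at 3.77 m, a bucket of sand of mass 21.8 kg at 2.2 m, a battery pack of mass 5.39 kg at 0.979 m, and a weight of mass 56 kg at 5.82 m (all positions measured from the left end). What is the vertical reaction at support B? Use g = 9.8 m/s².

R_B ≈ 773 N

Take moments about support A.
Beam weight: 14.1 × 9.8 = 138.2 N down at 3.53 m → arm 3.53 m, τ = 138.2 × 3.53 = 487.8 N·m clockwise.
Box: 6.69 × 9.8 = 65.56 N down at 3.77 m → arm 3.77 m, τ = 65.56 × 3.77 = 247.2 N·m clockwise.
Bucket of sand: 21.8 × 9.8 = 213.6 N down at 2.2 m → arm 2.2 m, τ = 213.6 × 2.2 = 469.9 N·m clockwise.
Battery pack: 5.39 × 9.8 = 52.82 N down at 0.979 m → arm 0.979 m, τ = 52.82 × 0.979 = 51.71 N·m clockwise.
Weight: 56 × 9.8 = 548.8 N down at 5.82 m → arm 5.82 m, τ = 548.8 × 5.82 = 3194 N·m clockwise.
Net load moment about support A = 4451 N·m clockwise.
Reaction R at support B is upward at 5.76 m, arm 5.76 m → moment R × 5.76 counterclockwise.
Balancing moments: R × 5.76 = 4451, giving R = 773 N.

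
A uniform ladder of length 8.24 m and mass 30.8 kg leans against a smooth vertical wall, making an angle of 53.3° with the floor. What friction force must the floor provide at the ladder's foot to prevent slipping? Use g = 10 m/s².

About the foot of the ladder:
Ladder weight 30.8×10 = 308 N acts at 4.12 m along the ladder; its horizontal arm is 4.12·cos53.3° = 2.462 m → τ = 758.3 N·m clockwise.
Wall normal N acts horizontally at the top; its moment arm is the height L sinθ = 8.24·sin53.3° = 6.607 m, counterclockwise.
Στ = 0 ⇒ N × 6.607 = 758.3 ⇒ N = 115 N.
ΣFx = 0: friction at the foot balances the wall's push, so f = N_wall = 115 N.

f ≈ 115 N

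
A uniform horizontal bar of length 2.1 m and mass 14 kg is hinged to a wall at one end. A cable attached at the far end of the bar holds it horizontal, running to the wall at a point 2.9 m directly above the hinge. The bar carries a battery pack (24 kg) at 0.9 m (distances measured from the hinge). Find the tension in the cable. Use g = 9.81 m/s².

About the hinge:
Beam weight: 14 × 9.81 = 137.3 N down at 1.05 m → arm 1.05 m, τ = 137.3 × 1.05 = 144.2 N·m clockwise.
Battery pack: 24 × 9.81 = 235.4 N down at 0.9 m → arm 0.9 m, τ = 235.4 × 0.9 = 211.9 N·m clockwise.
Total clockwise load moment = 356.1 N·m.
The cable tension T acts at 2.1 m; only its component perpendicular to the bar, T sinθ, produces torque. sinθ = h/√(h²+d²) = 2.9/√(2.9²+2.1²) = 0.8099.
Balancing moments: T × 2.1 × 0.8099 = 356.1, giving T = 356.1 / 1.701 = 209 N.

T ≈ 209 N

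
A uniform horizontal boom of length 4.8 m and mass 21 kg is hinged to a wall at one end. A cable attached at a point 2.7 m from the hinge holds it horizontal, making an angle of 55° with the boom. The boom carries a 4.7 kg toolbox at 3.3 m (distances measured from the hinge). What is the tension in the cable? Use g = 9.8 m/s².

T ≈ 292 N

Take moments about the hinge.
Beam weight: 21 × 9.8 = 205.8 N down at 2.4 m → arm 2.4 m, τ = 205.8 × 2.4 = 493.9 N·m clockwise.
Toolbox: 4.7 × 9.8 = 46.06 N down at 3.3 m → arm 3.3 m, τ = 46.06 × 3.3 = 152 N·m clockwise.
Total clockwise load moment = 645.9 N·m.
The cable tension T acts at 2.7 m; only its component perpendicular to the boom, T sinθ, produces torque. sin 55° = 0.8192.
Setting net torque to zero: T × 2.7 × 0.8192 = 645.9 → T = 645.9 / 2.212 = 292 N.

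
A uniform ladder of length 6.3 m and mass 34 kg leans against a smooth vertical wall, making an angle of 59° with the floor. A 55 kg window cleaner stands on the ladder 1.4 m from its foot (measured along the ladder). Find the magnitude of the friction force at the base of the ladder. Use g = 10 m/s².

f ≈ 176 N

Taking torques about the foot of the ladder:
Ladder weight 34×10 = 340 N acts at 3.15 m along the ladder; its horizontal arm is 3.15·cos59° = 1.622 m → τ = 551.5 N·m clockwise.
Window cleaner: 55×10 = 550 N at 1.4 m → arm 0.7211 m → τ = 396.6 N·m clockwise.
Wall normal N acts horizontally at the top; its moment arm is the height L sinθ = 6.3·sin59° = 5.4 m, counterclockwise.
For rotational equilibrium, N × 5.4 = 948.1, so N = 176 N.
ΣFx = 0: friction at the foot balances the wall's push, so f = N_wall = 176 N.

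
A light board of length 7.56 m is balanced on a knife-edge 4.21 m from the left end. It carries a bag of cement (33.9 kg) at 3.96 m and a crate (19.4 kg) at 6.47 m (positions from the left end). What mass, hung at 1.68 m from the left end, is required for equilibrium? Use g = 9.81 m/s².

m ≈ 14 kg

Sum moments about the knife-edge (at 4.21 m from the left end) (the support reaction has zero arm there).
Bag of cement: 33.9 × 9.81 = 332.6 N down at 3.96 m → arm 0.25 m, τ = 332.6 × 0.25 = 83.15 N·m counterclockwise.
Crate: 19.4 × 9.81 = 190.3 N down at 6.47 m → arm 2.26 m, τ = 190.3 × 2.26 = 430.1 N·m clockwise.
Net moment of known loads = 347 N·m clockwise.
An unknown mass m at 1.68 m has arm 2.53 m; its moment is m·g·2.53 counterclockwise.
Setting net torque to zero: m × 9.81 × 2.53 = 347 → m = 347 / (9.81 × 2.53) = 14 kg.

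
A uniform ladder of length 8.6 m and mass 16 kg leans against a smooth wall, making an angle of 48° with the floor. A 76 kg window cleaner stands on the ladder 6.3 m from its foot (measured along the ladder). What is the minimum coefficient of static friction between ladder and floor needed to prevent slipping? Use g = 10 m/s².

Choose the foot of the ladder as the axis so the floor normal and friction both act there and drop out.
Ladder weight 16×10 = 160 N acts at 4.3 m along the ladder; its horizontal arm is 4.3·cos48° = 2.877 m → τ = 460.3 N·m clockwise.
Window cleaner: 76×10 = 760 N at 6.3 m → arm 4.216 m → τ = 3204 N·m clockwise.
Wall normal N acts horizontally at the top; its moment arm is the height L sinθ = 8.6·sin48° = 6.391 m, counterclockwise.
For rotational equilibrium, N × 6.391 = 3664, so N = 573.3 N.
ΣFx = 0 ⇒ f = N_wall = 573.3 N. ΣFy = 0 ⇒ N_floor = 920 N.
μ_min = f / N_floor = 573.3 / 920 = 0.623.

μ_min ≈ 0.623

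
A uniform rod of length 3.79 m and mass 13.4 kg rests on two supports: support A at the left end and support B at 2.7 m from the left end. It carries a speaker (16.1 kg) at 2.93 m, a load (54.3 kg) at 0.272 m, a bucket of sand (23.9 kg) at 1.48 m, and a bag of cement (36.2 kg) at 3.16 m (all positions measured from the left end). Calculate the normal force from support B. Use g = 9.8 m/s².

R_B ≈ 861 N

Take moments about support A.
Beam weight: 13.4 × 9.8 = 131.3 N down at 1.895 m → arm 1.895 m, τ = 131.3 × 1.895 = 248.8 N·m clockwise.
Speaker: 16.1 × 9.8 = 157.8 N down at 2.93 m → arm 2.93 m, τ = 157.8 × 2.93 = 462.4 N·m clockwise.
Load: 54.3 × 9.8 = 532.1 N down at 0.272 m → arm 0.272 m, τ = 532.1 × 0.272 = 144.7 N·m clockwise.
Bucket of sand: 23.9 × 9.8 = 234.2 N down at 1.48 m → arm 1.48 m, τ = 234.2 × 1.48 = 346.6 N·m clockwise.
Bag of cement: 36.2 × 9.8 = 354.8 N down at 3.16 m → arm 3.16 m, τ = 354.8 × 3.16 = 1121 N·m clockwise.
Net load moment about support A = 2324 N·m clockwise.
Reaction R at support B is upward at 2.7 m, arm 2.7 m → moment R × 2.7 counterclockwise.
Balancing moments: R × 2.7 = 2324, giving R = 861 N.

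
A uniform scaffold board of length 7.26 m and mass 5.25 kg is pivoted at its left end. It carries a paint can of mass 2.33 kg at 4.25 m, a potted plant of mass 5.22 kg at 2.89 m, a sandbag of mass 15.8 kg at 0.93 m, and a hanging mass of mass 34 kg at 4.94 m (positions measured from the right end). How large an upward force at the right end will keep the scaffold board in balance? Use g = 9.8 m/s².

F ≈ 307 N

About the left end:
Beam weight: 5.25 × 9.8 = 51.45 N down at 3.63 m → arm 3.63 m, τ = 51.45 × 3.63 = 186.8 N·m clockwise.
Paint can: 2.33 × 9.8 = 22.83 N down at 4.25 m → arm 3.01 m, τ = 22.83 × 3.01 = 68.72 N·m clockwise.
Potted plant: 5.22 × 9.8 = 51.16 N down at 2.89 m → arm 4.37 m, τ = 51.16 × 4.37 = 223.6 N·m clockwise.
Sandbag: 15.8 × 9.8 = 154.8 N down at 0.93 m → arm 6.33 m, τ = 154.8 × 6.33 = 979.9 N·m clockwise.
Hanging mass: 34 × 9.8 = 333.2 N down at 4.94 m → arm 2.32 m, τ = 333.2 × 2.32 = 773 N·m clockwise.
Net moment of the loads = 2232 N·m clockwise.
The upward force F acts at the right end, arm 7.26 m, giving F × 7.26 counterclockwise.
Στ = 0 ⇒ F × 7.26 = 2232 ⇒ F = 2232 / 7.26 = 307 N.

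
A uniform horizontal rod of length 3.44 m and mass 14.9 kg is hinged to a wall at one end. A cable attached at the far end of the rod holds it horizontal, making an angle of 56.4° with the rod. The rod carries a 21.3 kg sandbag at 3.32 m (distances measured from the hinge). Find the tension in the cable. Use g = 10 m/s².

T ≈ 336 N

Choose the hinge as the axis so the unknown hinge reaction has zero arm there.
Beam weight: 14.9 × 10 = 149 N down at 1.72 m → arm 1.72 m, τ = 149 × 1.72 = 256.3 N·m clockwise.
Sandbag: 21.3 × 10 = 213 N down at 3.32 m → arm 3.32 m, τ = 213 × 3.32 = 707.2 N·m clockwise.
Total clockwise load moment = 963.5 N·m.
The cable tension T acts at 3.44 m; only its component perpendicular to the rod, T sinθ, produces torque. sin 56.4° = 0.8329.
Balancing moments: T × 3.44 × 0.8329 = 963.5, giving T = 963.5 / 2.865 = 336 N.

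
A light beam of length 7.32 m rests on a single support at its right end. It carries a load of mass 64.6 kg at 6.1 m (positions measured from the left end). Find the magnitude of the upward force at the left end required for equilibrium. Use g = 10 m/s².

F ≈ 108 N

About the right end:
Load: 64.6 × 10 = 646 N down at 6.1 m → arm 1.22 m, τ = 646 × 1.22 = 788.1 N·m counterclockwise.
Net moment of the loads = 788.1 N·m counterclockwise.
The upward force F acts at the left end, arm 7.32 m, giving F × 7.32 clockwise.
For rotational equilibrium, F × 7.32 = 788.1, so F = 788.1 / 7.32 = 108 N.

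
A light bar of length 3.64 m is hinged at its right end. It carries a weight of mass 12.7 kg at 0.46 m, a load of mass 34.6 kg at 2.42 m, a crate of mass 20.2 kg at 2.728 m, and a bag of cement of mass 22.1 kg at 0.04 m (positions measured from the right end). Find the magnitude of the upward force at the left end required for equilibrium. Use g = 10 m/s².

F ≈ 400 N

About the right end:
Weight: 12.7 × 10 = 127 N down at 0.46 m → arm 0.46 m, τ = 127 × 0.46 = 58.42 N·m counterclockwise.
Load: 34.6 × 10 = 346 N down at 2.42 m → arm 2.42 m, τ = 346 × 2.42 = 837.3 N·m counterclockwise.
Crate: 20.2 × 10 = 202 N down at 2.728 m → arm 2.728 m, τ = 202 × 2.728 = 551.1 N·m counterclockwise.
Bag of cement: 22.1 × 10 = 221 N down at 0.04 m → arm 0.04 m, τ = 221 × 0.04 = 8.84 N·m counterclockwise.
Net moment of the loads = 1456 N·m counterclockwise.
The upward force F acts at the left end, arm 3.64 m, giving F × 3.64 clockwise.
Balancing moments: F × 3.64 = 1456, giving F = 1456 / 3.64 = 400 N.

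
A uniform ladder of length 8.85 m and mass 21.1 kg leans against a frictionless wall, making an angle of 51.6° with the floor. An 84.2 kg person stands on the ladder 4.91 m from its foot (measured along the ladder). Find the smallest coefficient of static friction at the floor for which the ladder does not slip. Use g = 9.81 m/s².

About the foot of the ladder:
Ladder weight 21.1×9.81 = 207 N acts at 4.425 m along the ladder; its horizontal arm is 4.425·cos51.6° = 2.749 m → τ = 569 N·m clockwise.
Person: 84.2×9.81 = 826 N at 4.91 m → arm 3.05 m → τ = 2519 N·m clockwise.
Wall normal N acts horizontally at the top; its moment arm is the height L sinθ = 8.85·sin51.6° = 6.936 m, counterclockwise.
For rotational equilibrium, N × 6.936 = 3088, so N = 445.2 N.
ΣFx = 0 ⇒ f = N_wall = 445.2 N. ΣFy = 0 ⇒ N_floor = 1033 N.
μ_min = f / N_floor = 445.2 / 1033 = 0.431.

μ_min ≈ 0.431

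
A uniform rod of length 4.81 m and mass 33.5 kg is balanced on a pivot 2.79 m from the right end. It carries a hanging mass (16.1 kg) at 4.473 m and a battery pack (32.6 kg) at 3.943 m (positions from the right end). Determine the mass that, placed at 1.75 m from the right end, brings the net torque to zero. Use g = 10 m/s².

m ≈ 49.8 kg

Taking torques about the pivot (at 2.79 m from the right end):
Beam weight: 33.5 × 10 = 335 N down at 2.405 m → arm 0.385 m, τ = 335 × 0.385 = 129 N·m clockwise.
Hanging mass: 16.1 × 10 = 161 N down at 4.473 m → arm 1.683 m, τ = 161 × 1.683 = 271 N·m counterclockwise.
Battery pack: 32.6 × 10 = 326 N down at 3.943 m → arm 1.153 m, τ = 326 × 1.153 = 375.9 N·m counterclockwise.
Net moment of known loads = 517.9 N·m counterclockwise.
An unknown mass m at 1.75 m has arm 1.04 m; its moment is m·g·1.04 clockwise.
Στ = 0 ⇒ m × 10 × 1.04 = 517.9 ⇒ m = 517.9 / (10 × 1.04) = 49.8 kg.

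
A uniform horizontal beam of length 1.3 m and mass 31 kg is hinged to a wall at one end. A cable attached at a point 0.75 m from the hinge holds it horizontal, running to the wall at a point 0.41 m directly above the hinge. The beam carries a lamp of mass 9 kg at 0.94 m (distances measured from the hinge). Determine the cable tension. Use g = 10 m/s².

Take moments about the hinge.
Beam weight: 31 × 10 = 310 N down at 0.65 m → arm 0.65 m, τ = 310 × 0.65 = 201.5 N·m clockwise.
Lamp: 9 × 10 = 90 N down at 0.94 m → arm 0.94 m, τ = 90 × 0.94 = 84.6 N·m clockwise.
Total clockwise load moment = 286.1 N·m.
The cable tension T acts at 0.75 m; only its component perpendicular to the beam, T sinθ, produces torque. sinθ = h/√(h²+d²) = 0.41/√(0.41²+0.75²) = 0.4797.
Balancing moments: T × 0.75 × 0.4797 = 286.1, giving T = 286.1 / 0.3598 = 795 N.

T ≈ 795 N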